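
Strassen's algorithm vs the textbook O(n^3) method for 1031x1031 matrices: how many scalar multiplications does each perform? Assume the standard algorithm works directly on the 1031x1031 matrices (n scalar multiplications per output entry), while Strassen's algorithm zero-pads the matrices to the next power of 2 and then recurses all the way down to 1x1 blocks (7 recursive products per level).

Matrix multiplication for 1031x1031 matrices:

Strassen's algorithm requires power-of-2 dimensions. Pad 1031x1031 to 2048x2048 (next power of 2).

Standard algorithm: 1031^3 = 1095912791 multiplications
Strassen's algorithm: 7^(log2(2048)) = 7^11 = 1977326743 multiplications
Difference: 1095912791 - 1977326743 = -881413952 (Strassen uses MORE here due to padding overhead — for small or just-over-power-of-2 n, padding can outweigh the per-level savings)

Standard: 1095912791 multiplications (1031^3). Strassen: 1977326743 multiplications (7^11, after padding to 2048x2048). Strassen reduces 8 recursive multiplications to 7 at each level.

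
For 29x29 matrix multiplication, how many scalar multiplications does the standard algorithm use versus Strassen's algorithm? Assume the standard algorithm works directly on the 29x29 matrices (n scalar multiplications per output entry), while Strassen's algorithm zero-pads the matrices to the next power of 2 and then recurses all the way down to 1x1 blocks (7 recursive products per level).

Matrix multiplication for 29x29 matrices:

Strassen's algorithm requires power-of-2 dimensions. Pad 29x29 to 32x32 (next power of 2).

Standard algorithm: 29^3 = 24389 multiplications
Strassen's algorithm: 7^(log2(32)) = 7^5 = 16807 multiplications
Savings: 24389 - 16807 = 7582 multiplications

Standard: 24389 multiplications (29^3). Strassen: 16807 multiplications (7^5, after padding to 32x32). Strassen reduces 8 recursive multiplications to 7 at each level.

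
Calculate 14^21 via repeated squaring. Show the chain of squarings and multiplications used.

Computing 14^21 by squaring (build up from 14^1; each line after the first costs one multiplication):

14^1 = 14
14^2 = (14^1)^2 = 14^2 = 196
14^4 = (14^2)^2 = 196^2 = 38416
14^5 = 14 * 14^4 = 14 * 38416 = 537824
14^10 = (14^5)^2 = 537824^2 = 289254654976
14^20 = (14^10)^2 = 289254654976^2 = 83668255425284801560576
14^21 = 14 * 14^20 = 14 * 83668255425284801560576 = 1171355575953987221848064

Result: 1171355575953987221848064
Multiplications needed: 6 (6 lines after 14^1)

14^21 = 1171355575953987221848064. Using exponentiation by squaring, this requires 6 multiplications. The key idea: if the exponent is even, square the half-power; if odd, multiply by the base once.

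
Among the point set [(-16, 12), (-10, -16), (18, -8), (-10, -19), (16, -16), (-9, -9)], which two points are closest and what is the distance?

Computing all pairwise distances among 6 points:

d((-16, 12), (-10, -16)) = 28.6356
d((-16, 12), (18, -8)) = 39.4462
d((-16, 12), (-10, -19)) = 31.5753
d((-16, 12), (16, -16)) = 42.5206
d((-16, 12), (-9, -9)) = 22.1359
d((-10, -16), (18, -8)) = 29.1204
d((-10, -16), (-10, -19)) = 3.0 <-- minimum
d((-10, -16), (16, -16)) = 26.0
d((-10, -16), (-9, -9)) = 7.0711
d((18, -8), (-10, -19)) = 30.0832
d((18, -8), (16, -16)) = 8.2462
d((18, -8), (-9, -9)) = 27.0185
d((-10, -19), (16, -16)) = 26.1725
d((-10, -19), (-9, -9)) = 10.0499
d((16, -16), (-9, -9)) = 25.9615

Closest pair: (-10, -16) and (-10, -19) with distance 3.0

The closest pair is (-10, -16) and (-10, -19) with Euclidean distance 3.0. For 6 points, brute-force pairwise comparison is shown above. For large n, the divide-and-conquer algorithm (sort by x, recurse on halves, check the dividing strip) achieves O(n log n).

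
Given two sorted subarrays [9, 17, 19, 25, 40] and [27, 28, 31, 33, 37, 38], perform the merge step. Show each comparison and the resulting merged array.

Merging process:

Compare 9 vs 27: take 9 from left. Merged: [9]
Compare 17 vs 27: take 17 from left. Merged: [9, 17]
Compare 19 vs 27: take 19 from left. Merged: [9, 17, 19]
Compare 25 vs 27: take 25 from left. Merged: [9, 17, 19, 25]
Compare 40 vs 27: take 27 from right. Merged: [9, 17, 19, 25, 27]
Compare 40 vs 28: take 28 from right. Merged: [9, 17, 19, 25, 27, 28]
Compare 40 vs 31: take 31 from right. Merged: [9, 17, 19, 25, 27, 28, 31]
Compare 40 vs 33: take 33 from right. Merged: [9, 17, 19, 25, 27, 28, 31, 33]
Compare 40 vs 37: take 37 from right. Merged: [9, 17, 19, 25, 27, 28, 31, 33, 37]
Compare 40 vs 38: take 38 from right. Merged: [9, 17, 19, 25, 27, 28, 31, 33, 37, 38]
Append remaining from left: [40]. Merged: [9, 17, 19, 25, 27, 28, 31, 33, 37, 38, 40]

Final merged array: [9, 17, 19, 25, 27, 28, 31, 33, 37, 38, 40]
Total comparisons: 10

The merged array is [9, 17, 19, 25, 27, 28, 31, 33, 37, 38, 40], requiring 10 comparisons. The merge step runs in O(n) time where n is the total number of elements.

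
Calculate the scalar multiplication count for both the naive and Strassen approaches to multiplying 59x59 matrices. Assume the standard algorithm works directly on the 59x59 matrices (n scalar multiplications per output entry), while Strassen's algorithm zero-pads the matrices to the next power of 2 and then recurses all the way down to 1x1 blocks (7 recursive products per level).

Matrix multiplication for 59x59 matrices:

Strassen's algorithm requires power-of-2 dimensions. Pad 59x59 to 64x64 (next power of 2).

Standard algorithm: 59^3 = 205379 multiplications
Strassen's algorithm: 7^(log2(64)) = 7^6 = 117649 multiplications
Savings: 205379 - 117649 = 87730 multiplications

Standard: 205379 multiplications (59^3). Strassen: 117649 multiplications (7^6, after padding to 64x64). Strassen reduces 8 recursive multiplications to 7 at each level.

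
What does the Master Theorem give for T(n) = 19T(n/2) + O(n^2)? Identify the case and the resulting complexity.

Master Theorem for T(n) = 19T(n/2) + O(n^2):

a = 19, b = 2, c = 2
log_b(a) = log_2(19) = 4.2479

Case 1: c = 2 < log_2(19) = 4.2479
T(n) = O(n^(log_2 19))

For T(n) = 19T(n/2) + O(n^2): log_2(19) = 4.2479. This is Case 1 of the Master Theorem (c < log_b(a), work dominated by leaves), giving O(n^(log_2 19)).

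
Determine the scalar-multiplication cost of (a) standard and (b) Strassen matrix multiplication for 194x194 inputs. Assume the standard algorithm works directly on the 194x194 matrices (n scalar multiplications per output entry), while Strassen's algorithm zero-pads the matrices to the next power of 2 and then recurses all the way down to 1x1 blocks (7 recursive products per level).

Matrix multiplication for 194x194 matrices:

Strassen's algorithm requires power-of-2 dimensions. Pad 194x194 to 256x256 (next power of 2).

Standard algorithm: 194^3 = 7301384 multiplications
Strassen's algorithm: 7^(log2(256)) = 7^8 = 5764801 multiplications
Savings: 7301384 - 5764801 = 1536583 multiplications

Standard: 7301384 multiplications (194^3). Strassen: 5764801 multiplications (7^8, after padding to 256x256). Strassen reduces 8 recursive multiplications to 7 at each level.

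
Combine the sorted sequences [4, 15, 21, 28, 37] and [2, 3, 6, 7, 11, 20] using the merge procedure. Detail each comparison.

Merging process:

Compare 4 vs 2: take 2 from right. Merged: [2]
Compare 4 vs 3: take 3 from right. Merged: [2, 3]
Compare 4 vs 6: take 4 from left. Merged: [2, 3, 4]
Compare 15 vs 6: take 6 from right. Merged: [2, 3, 4, 6]
Compare 15 vs 7: take 7 from right. Merged: [2, 3, 4, 6, 7]
Compare 15 vs 11: take 11 from right. Merged: [2, 3, 4, 6, 7, 11]
Compare 15 vs 20: take 15 from left. Merged: [2, 3, 4, 6, 7, 11, 15]
Compare 21 vs 20: take 20 from right. Merged: [2, 3, 4, 6, 7, 11, 15, 20]
Append remaining from left: [21, 28, 37]. Merged: [2, 3, 4, 6, 7, 11, 15, 20, 21, 28, 37]

Final merged array: [2, 3, 4, 6, 7, 11, 15, 20, 21, 28, 37]
Total comparisons: 8

The merged array is [2, 3, 4, 6, 7, 11, 15, 20, 21, 28, 37], requiring 8 comparisons. The merge step runs in O(n) time where n is the total number of elements.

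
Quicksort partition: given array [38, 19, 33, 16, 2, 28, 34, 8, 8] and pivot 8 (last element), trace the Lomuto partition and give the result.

Lomuto partition with pivot = 8:

Initial array: [38, 19, 33, 16, 2, 28, 34, 8, 8]

arr[0]=38 > 8: no swap
arr[1]=19 > 8: no swap
arr[2]=33 > 8: no swap
arr[3]=16 > 8: no swap
arr[4]=2 <= 8: swap with position 0, array becomes [2, 19, 33, 16, 38, 28, 34, 8, 8]
arr[5]=28 > 8: no swap
arr[6]=34 > 8: no swap
arr[7]=8 <= 8: swap with position 1, array becomes [2, 8, 33, 16, 38, 28, 34, 19, 8]

Place pivot at position 2: [2, 8, 8, 16, 38, 28, 34, 19, 33]
Pivot position: 2

After partitioning with pivot 8, the array becomes [2, 8, 8, 16, 38, 28, 34, 19, 33]. The pivot is placed at index 2. All elements to the left of the pivot are <= 8, and all elements to the right are > 8.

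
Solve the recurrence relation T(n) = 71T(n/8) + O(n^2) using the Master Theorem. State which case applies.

Master Theorem for T(n) = 71T(n/8) + O(n^2):

a = 71, b = 8, c = 2
log_b(a) = log_8(71) = 2.0499

Case 1: c = 2 < log_8(71) = 2.0499
T(n) = O(n^(log_8 71))

For T(n) = 71T(n/8) + O(n^2): log_8(71) = 2.0499. This is Case 1 of the Master Theorem (c < log_b(a), work dominated by leaves), giving O(n^(log_8 71)).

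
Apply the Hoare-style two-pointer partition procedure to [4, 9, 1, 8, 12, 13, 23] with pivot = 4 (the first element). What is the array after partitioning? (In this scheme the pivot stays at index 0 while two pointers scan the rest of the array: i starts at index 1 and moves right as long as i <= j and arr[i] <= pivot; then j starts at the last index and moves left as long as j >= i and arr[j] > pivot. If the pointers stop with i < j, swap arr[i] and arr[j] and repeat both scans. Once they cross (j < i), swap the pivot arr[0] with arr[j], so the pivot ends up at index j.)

Hoare-style two-pointer partition with pivot = 4:

Initial array: [4, 9, 1, 8, 12, 13, 23]

Pointers start at i = 1, j = 6.
i stops at index 1 (arr[1]=9 > 4), j stops at index 2 (arr[2]=1 <= 4): swap arr[1] and arr[2], array becomes [4, 1, 9, 8, 12, 13, 23]
i ends at 2, j ends at 1: the pointers have crossed (j < i), so scanning stops.

Swap pivot arr[0] with arr[1] to place pivot at position 1: [1, 4, 9, 8, 12, 13, 23]
Pivot position: 1

After partitioning with pivot 4, the array becomes [1, 4, 9, 8, 12, 13, 23]. The pivot is placed at index 1. All elements to the left of the pivot are <= 4, and all elements to the right are > 4.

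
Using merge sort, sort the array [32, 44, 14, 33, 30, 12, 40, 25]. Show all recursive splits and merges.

Merge sort trace:

Split: [32, 44, 14, 33, 30, 12, 40, 25] -> [32, 44, 14, 33] and [30, 12, 40, 25]
  Split: [32, 44, 14, 33] -> [32, 44] and [14, 33]
    Split: [32, 44] -> [32] and [44]
    Merge: [32] + [44] -> [32, 44]
    Split: [14, 33] -> [14] and [33]
    Merge: [14] + [33] -> [14, 33]
  Merge: [32, 44] + [14, 33] -> [14, 32, 33, 44]
  Split: [30, 12, 40, 25] -> [30, 12] and [40, 25]
    Split: [30, 12] -> [30] and [12]
    Merge: [30] + [12] -> [12, 30]
    Split: [40, 25] -> [40] and [25]
    Merge: [40] + [25] -> [25, 40]
  Merge: [12, 30] + [25, 40] -> [12, 25, 30, 40]
Merge: [14, 32, 33, 44] + [12, 25, 30, 40] -> [12, 14, 25, 30, 32, 33, 40, 44]

Final sorted array: [12, 14, 25, 30, 32, 33, 40, 44]

The merge sort proceeds by recursively splitting the array and merging sorted halves.
After all merges, the sorted array is [12, 14, 25, 30, 32, 33, 40, 44].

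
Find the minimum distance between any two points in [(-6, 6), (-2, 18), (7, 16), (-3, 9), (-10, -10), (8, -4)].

Computing all pairwise distances among 6 points:

d((-6, 6), (-2, 18)) = 12.6491
d((-6, 6), (7, 16)) = 16.4012
d((-6, 6), (-3, 9)) = 4.2426 <-- minimum
d((-6, 6), (-10, -10)) = 16.4924
d((-6, 6), (8, -4)) = 17.2047
d((-2, 18), (7, 16)) = 9.2195
d((-2, 18), (-3, 9)) = 9.0554
d((-2, 18), (-10, -10)) = 29.1204
d((-2, 18), (8, -4)) = 24.1661
d((7, 16), (-3, 9)) = 12.2066
d((7, 16), (-10, -10)) = 31.0644
d((7, 16), (8, -4)) = 20.025
d((-3, 9), (-10, -10)) = 20.2485
d((-3, 9), (8, -4)) = 17.0294
d((-10, -10), (8, -4)) = 18.9737

Closest pair: (-6, 6) and (-3, 9) with distance 4.2426

The closest pair is (-6, 6) and (-3, 9) with Euclidean distance 4.2426. For 6 points, brute-force pairwise comparison is shown above. For large n, the divide-and-conquer algorithm (sort by x, recurse on halves, check the dividing strip) achieves O(n log n).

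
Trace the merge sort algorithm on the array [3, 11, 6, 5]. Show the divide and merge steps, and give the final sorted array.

Merge sort trace:

Split: [3, 11, 6, 5] -> [3, 11] and [6, 5]
  Split: [3, 11] -> [3] and [11]
  Merge: [3] + [11] -> [3, 11]
  Split: [6, 5] -> [6] and [5]
  Merge: [6] + [5] -> [5, 6]
Merge: [3, 11] + [5, 6] -> [3, 5, 6, 11]

Final sorted array: [3, 5, 6, 11]

The merge sort proceeds by recursively splitting the array and merging sorted halves.
After all merges, the sorted array is [3, 5, 6, 11].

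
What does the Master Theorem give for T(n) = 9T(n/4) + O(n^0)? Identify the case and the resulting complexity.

Master Theorem for T(n) = 9T(n/4) + O(n^0):

a = 9, b = 4, c = 0
log_b(a) = log_4(9) = 1.5850

Case 1: c = 0 < log_4(9) = 1.5850
T(n) = O(n^(log_4 9))

For T(n) = 9T(n/4) + O(n^0): log_4(9) = 1.5850. This is Case 1 of the Master Theorem (c < log_b(a), work dominated by leaves), giving O(n^(log_4 9)).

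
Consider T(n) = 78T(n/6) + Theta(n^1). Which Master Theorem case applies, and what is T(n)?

Master Theorem for T(n) = 78T(n/6) + O(n^1):

a = 78, b = 6, c = 1
log_b(a) = log_6(78) = 2.4315

Case 1: c = 1 < log_6(78) = 2.4315
T(n) = O(n^(log_6 78))

For T(n) = 78T(n/6) + O(n^1): log_6(78) = 2.4315. This is Case 1 of the Master Theorem (c < log_b(a), work dominated by leaves), giving O(n^(log_6 78)).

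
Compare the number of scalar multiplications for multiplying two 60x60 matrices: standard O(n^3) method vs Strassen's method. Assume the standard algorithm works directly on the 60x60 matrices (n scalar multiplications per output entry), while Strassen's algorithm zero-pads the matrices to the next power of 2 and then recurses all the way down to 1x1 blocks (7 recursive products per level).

Matrix multiplication for 60x60 matrices:

Strassen's algorithm requires power-of-2 dimensions. Pad 60x60 to 64x64 (next power of 2).

Standard algorithm: 60^3 = 216000 multiplications
Strassen's algorithm: 7^(log2(64)) = 7^6 = 117649 multiplications
Savings: 216000 - 117649 = 98351 multiplications

Standard: 216000 multiplications (60^3). Strassen: 117649 multiplications (7^6, after padding to 64x64). Strassen reduces 8 recursive multiplications to 7 at each level.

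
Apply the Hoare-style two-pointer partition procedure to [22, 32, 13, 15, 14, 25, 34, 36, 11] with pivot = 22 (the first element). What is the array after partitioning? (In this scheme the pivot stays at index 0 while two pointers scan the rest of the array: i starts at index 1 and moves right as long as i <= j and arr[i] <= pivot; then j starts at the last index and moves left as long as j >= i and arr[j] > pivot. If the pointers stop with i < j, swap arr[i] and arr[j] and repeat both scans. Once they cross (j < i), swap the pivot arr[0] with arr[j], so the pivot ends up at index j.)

Hoare-style two-pointer partition with pivot = 22:

Initial array: [22, 32, 13, 15, 14, 25, 34, 36, 11]

Pointers start at i = 1, j = 8.
i stops at index 1 (arr[1]=32 > 22), j stops at index 8 (arr[8]=11 <= 22): swap arr[1] and arr[8], array becomes [22, 11, 13, 15, 14, 25, 34, 36, 32]
i ends at 5, j ends at 4: the pointers have crossed (j < i), so scanning stops.

Swap pivot arr[0] with arr[4] to place pivot at position 4: [14, 11, 13, 15, 22, 25, 34, 36, 32]
Pivot position: 4

After partitioning with pivot 22, the array becomes [14, 11, 13, 15, 22, 25, 34, 36, 32]. The pivot is placed at index 4. All elements to the left of the pivot are <= 22, and all elements to the right are > 22.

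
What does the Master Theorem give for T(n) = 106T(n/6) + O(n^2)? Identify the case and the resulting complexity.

Master Theorem for T(n) = 106T(n/6) + O(n^2):

a = 106, b = 6, c = 2
log_b(a) = log_6(106) = 2.6027

Case 1: c = 2 < log_6(106) = 2.6027
T(n) = O(n^(log_6 106))

For T(n) = 106T(n/6) + O(n^2): log_6(106) = 2.6027. This is Case 1 of the Master Theorem (c < log_b(a), work dominated by leaves), giving O(n^(log_6 106)).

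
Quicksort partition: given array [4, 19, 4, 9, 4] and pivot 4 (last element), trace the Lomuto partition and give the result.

Lomuto partition with pivot = 4:

Initial array: [4, 19, 4, 9, 4]

arr[0]=4 <= 4: swap with position 0, array becomes [4, 19, 4, 9, 4]
arr[1]=19 > 4: no swap
arr[2]=4 <= 4: swap with position 1, array becomes [4, 4, 19, 9, 4]
arr[3]=9 > 4: no swap

Place pivot at position 2: [4, 4, 4, 9, 19]
Pivot position: 2

After partitioning with pivot 4, the array becomes [4, 4, 4, 9, 19]. The pivot is placed at index 2. All elements to the left of the pivot are <= 4, and all elements to the right are > 4.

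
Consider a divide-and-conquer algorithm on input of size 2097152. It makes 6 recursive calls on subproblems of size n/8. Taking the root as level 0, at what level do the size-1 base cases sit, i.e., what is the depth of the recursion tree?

For divide and conquer with division factor 8:

Problem sizes at each level:
Level 0: 2097152
Level 1: 262144
Level 2: 32768
Level 3: 4096
Level 4: 512
Level 5: 64
Level 6: 8
Level 7: 1

The root is level 0 and the size-1 base case is level 7 (the tree spans levels 0 through 7, i.e. 8 levels counting the root), so the depth is the number of divisions: log_8(2097152) = 7

The recursion tree depth is log_8(2097152) = 7. At each level, the problem size is divided by 8, so it takes 7 divisions to reduce to a base case of size 1. The algorithm makes 6 recursive calls at each level.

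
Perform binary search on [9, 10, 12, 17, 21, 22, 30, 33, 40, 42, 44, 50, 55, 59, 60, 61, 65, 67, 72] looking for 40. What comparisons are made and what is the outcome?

Binary search for 40 in [9, 10, 12, 17, 21, 22, 30, 33, 40, 42, 44, 50, 55, 59, 60, 61, 65, 67, 72]:

lo=0, hi=18, mid=9, arr[mid]=42 -> 42 > 40, search left half
lo=0, hi=8, mid=4, arr[mid]=21 -> 21 < 40, search right half
lo=5, hi=8, mid=6, arr[mid]=30 -> 30 < 40, search right half
lo=7, hi=8, mid=7, arr[mid]=33 -> 33 < 40, search right half
lo=8, hi=8, mid=8, arr[mid]=40 -> Found target at index 8!

Binary search finds 40 at index 8 after 5 comparisons. The search repeatedly halves the search space by comparing with the middle element.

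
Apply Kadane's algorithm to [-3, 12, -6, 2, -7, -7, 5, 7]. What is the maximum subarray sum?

Using Kadane's algorithm on [-3, 12, -6, 2, -7, -7, 5, 7]:

Scanning through the array:
Position 1 (value 12): max_ending_here = 12, max_so_far = 12
Position 2 (value -6): max_ending_here = 6, max_so_far = 12
Position 3 (value 2): max_ending_here = 8, max_so_far = 12
Position 4 (value -7): max_ending_here = 1, max_so_far = 12
Position 5 (value -7): max_ending_here = -6, max_so_far = 12
Position 6 (value 5): max_ending_here = 5, max_so_far = 12
Position 7 (value 7): max_ending_here = 12, max_so_far = 12

Maximum subarray: [12]
Maximum sum: 12

The maximum subarray is [12] with sum 12. This subarray runs from index 1 to index 1.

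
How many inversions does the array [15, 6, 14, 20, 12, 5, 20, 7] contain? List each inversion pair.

Finding inversions in [15, 6, 14, 20, 12, 5, 20, 7]:

(0, 1): arr[0]=15 > arr[1]=6
(0, 2): arr[0]=15 > arr[2]=14
(0, 4): arr[0]=15 > arr[4]=12
(0, 5): arr[0]=15 > arr[5]=5
(0, 7): arr[0]=15 > arr[7]=7
(1, 5): arr[1]=6 > arr[5]=5
(2, 4): arr[2]=14 > arr[4]=12
(2, 5): arr[2]=14 > arr[5]=5
(2, 7): arr[2]=14 > arr[7]=7
(3, 4): arr[3]=20 > arr[4]=12
(3, 5): arr[3]=20 > arr[5]=5
(3, 7): arr[3]=20 > arr[7]=7
(4, 5): arr[4]=12 > arr[5]=5
(4, 7): arr[4]=12 > arr[7]=7
(6, 7): arr[6]=20 > arr[7]=7

Total inversions: 15

The array has 15 inversion(s): (0,1), (0,2), (0,4), (0,5), (0,7), (1,5), (2,4), (2,5), (2,7), (3,4), (3,5), (3,7), (4,5), (4,7), (6,7). Each pair (i,j) satisfies i < j and arr[i] > arr[j].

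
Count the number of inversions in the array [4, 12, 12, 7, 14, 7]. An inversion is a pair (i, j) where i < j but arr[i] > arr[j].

Finding inversions in [4, 12, 12, 7, 14, 7]:

(1, 3): arr[1]=12 > arr[3]=7
(1, 5): arr[1]=12 > arr[5]=7
(2, 3): arr[2]=12 > arr[3]=7
(2, 5): arr[2]=12 > arr[5]=7
(4, 5): arr[4]=14 > arr[5]=7

Total inversions: 5

The array has 5 inversion(s): (1,3), (1,5), (2,3), (2,5), (4,5). Each pair (i,j) satisfies i < j and arr[i] > arr[j].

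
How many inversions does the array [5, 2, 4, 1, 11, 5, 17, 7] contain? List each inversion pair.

Finding inversions in [5, 2, 4, 1, 11, 5, 17, 7]:

(0, 1): arr[0]=5 > arr[1]=2
(0, 2): arr[0]=5 > arr[2]=4
(0, 3): arr[0]=5 > arr[3]=1
(1, 3): arr[1]=2 > arr[3]=1
(2, 3): arr[2]=4 > arr[3]=1
(4, 5): arr[4]=11 > arr[5]=5
(4, 7): arr[4]=11 > arr[7]=7
(6, 7): arr[6]=17 > arr[7]=7

Total inversions: 8

The array has 8 inversion(s): (0,1), (0,2), (0,3), (1,3), (2,3), (4,5), (4,7), (6,7). Each pair (i,j) satisfies i < j and arr[i] > arr[j].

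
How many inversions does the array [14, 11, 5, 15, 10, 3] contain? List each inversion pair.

Finding inversions in [14, 11, 5, 15, 10, 3]:

(0, 1): arr[0]=14 > arr[1]=11
(0, 2): arr[0]=14 > arr[2]=5
(0, 4): arr[0]=14 > arr[4]=10
(0, 5): arr[0]=14 > arr[5]=3
(1, 2): arr[1]=11 > arr[2]=5
(1, 4): arr[1]=11 > arr[4]=10
(1, 5): arr[1]=11 > arr[5]=3
(2, 5): arr[2]=5 > arr[5]=3
(3, 4): arr[3]=15 > arr[4]=10
(3, 5): arr[3]=15 > arr[5]=3
(4, 5): arr[4]=10 > arr[5]=3

Total inversions: 11

The array has 11 inversion(s): (0,1), (0,2), (0,4), (0,5), (1,2), (1,4), (1,5), (2,5), (3,4), (3,5), (4,5). Each pair (i,j) satisfies i < j and arr[i] > arr[j].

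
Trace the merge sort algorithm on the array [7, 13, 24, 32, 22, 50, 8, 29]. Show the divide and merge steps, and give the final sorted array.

Merge sort trace:

Split: [7, 13, 24, 32, 22, 50, 8, 29] -> [7, 13, 24, 32] and [22, 50, 8, 29]
  Split: [7, 13, 24, 32] -> [7, 13] and [24, 32]
    Split: [7, 13] -> [7] and [13]
    Merge: [7] + [13] -> [7, 13]
    Split: [24, 32] -> [24] and [32]
    Merge: [24] + [32] -> [24, 32]
  Merge: [7, 13] + [24, 32] -> [7, 13, 24, 32]
  Split: [22, 50, 8, 29] -> [22, 50] and [8, 29]
    Split: [22, 50] -> [22] and [50]
    Merge: [22] + [50] -> [22, 50]
    Split: [8, 29] -> [8] and [29]
    Merge: [8] + [29] -> [8, 29]
  Merge: [22, 50] + [8, 29] -> [8, 22, 29, 50]
Merge: [7, 13, 24, 32] + [8, 22, 29, 50] -> [7, 8, 13, 22, 24, 29, 32, 50]

Final sorted array: [7, 8, 13, 22, 24, 29, 32, 50]

The merge sort proceeds by recursively splitting the array and merging sorted halves.
After all merges, the sorted array is [7, 8, 13, 22, 24, 29, 32, 50].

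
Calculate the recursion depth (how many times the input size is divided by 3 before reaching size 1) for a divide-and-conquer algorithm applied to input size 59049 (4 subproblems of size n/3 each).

For divide and conquer with division factor 3:

Problem sizes at each level:
Level 0: 59049
Level 1: 19683
Level 2: 6561
Level 3: 2187
Level 4: 729
Level 5: 243
Level 6: 81
Level 7: 27
Level 8: 9
Level 9: 3
Level 10: 1

The root is level 0 and the size-1 base case is level 10 (the tree spans levels 0 through 10, i.e. 11 levels counting the root), so the depth is the number of divisions: log_3(59049) = 10

The recursion tree depth is log_3(59049) = 10. At each level, the problem size is divided by 3, so it takes 10 divisions to reduce to a base case of size 1. The algorithm makes 4 recursive calls at each level.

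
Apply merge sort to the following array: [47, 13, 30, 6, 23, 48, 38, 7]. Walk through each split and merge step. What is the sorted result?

Merge sort trace:

Split: [47, 13, 30, 6, 23, 48, 38, 7] -> [47, 13, 30, 6] and [23, 48, 38, 7]
  Split: [47, 13, 30, 6] -> [47, 13] and [30, 6]
    Split: [47, 13] -> [47] and [13]
    Merge: [47] + [13] -> [13, 47]
    Split: [30, 6] -> [30] and [6]
    Merge: [30] + [6] -> [6, 30]
  Merge: [13, 47] + [6, 30] -> [6, 13, 30, 47]
  Split: [23, 48, 38, 7] -> [23, 48] and [38, 7]
    Split: [23, 48] -> [23] and [48]
    Merge: [23] + [48] -> [23, 48]
    Split: [38, 7] -> [38] and [7]
    Merge: [38] + [7] -> [7, 38]
  Merge: [23, 48] + [7, 38] -> [7, 23, 38, 48]
Merge: [6, 13, 30, 47] + [7, 23, 38, 48] -> [6, 7, 13, 23, 30, 38, 47, 48]

Final sorted array: [6, 7, 13, 23, 30, 38, 47, 48]

The merge sort proceeds by recursively splitting the array and merging sorted halves.
After all merges, the sorted array is [6, 7, 13, 23, 30, 38, 47, 48].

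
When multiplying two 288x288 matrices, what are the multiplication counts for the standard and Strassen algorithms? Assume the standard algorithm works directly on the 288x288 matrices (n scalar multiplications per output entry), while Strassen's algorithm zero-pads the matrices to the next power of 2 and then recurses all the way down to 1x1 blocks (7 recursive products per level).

Matrix multiplication for 288x288 matrices:

Strassen's algorithm requires power-of-2 dimensions. Pad 288x288 to 512x512 (next power of 2).

Standard algorithm: 288^3 = 23887872 multiplications
Strassen's algorithm: 7^(log2(512)) = 7^9 = 40353607 multiplications
Difference: 23887872 - 40353607 = -16465735 (Strassen uses MORE here due to padding overhead — for small or just-over-power-of-2 n, padding can outweigh the per-level savings)

Standard: 23887872 multiplications (288^3). Strassen: 40353607 multiplications (7^9, after padding to 512x512). Strassen reduces 8 recursive multiplications to 7 at each level.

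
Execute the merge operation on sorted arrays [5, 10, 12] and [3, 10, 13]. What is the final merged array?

Merging process:

Compare 5 vs 3: take 3 from right. Merged: [3]
Compare 5 vs 10: take 5 from left. Merged: [3, 5]
Compare 10 vs 10: take 10 from left. Merged: [3, 5, 10]
Compare 12 vs 10: take 10 from right. Merged: [3, 5, 10, 10]
Compare 12 vs 13: take 12 from left. Merged: [3, 5, 10, 10, 12]
Append remaining from right: [13]. Merged: [3, 5, 10, 10, 12, 13]

Final merged array: [3, 5, 10, 10, 12, 13]
Total comparisons: 5

The merged array is [3, 5, 10, 10, 12, 13], requiring 5 comparisons. The merge step runs in O(n) time where n is the total number of elements.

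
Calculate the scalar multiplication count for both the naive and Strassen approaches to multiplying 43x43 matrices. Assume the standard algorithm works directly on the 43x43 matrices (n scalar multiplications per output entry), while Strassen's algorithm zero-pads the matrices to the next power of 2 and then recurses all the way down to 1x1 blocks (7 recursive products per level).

Matrix multiplication for 43x43 matrices:

Strassen's algorithm requires power-of-2 dimensions. Pad 43x43 to 64x64 (next power of 2).

Standard algorithm: 43^3 = 79507 multiplications
Strassen's algorithm: 7^(log2(64)) = 7^6 = 117649 multiplications
Difference: 79507 - 117649 = -38142 (Strassen uses MORE here due to padding overhead — for small or just-over-power-of-2 n, padding can outweigh the per-level savings)

Standard: 79507 multiplications (43^3). Strassen: 117649 multiplications (7^6, after padding to 64x64). Strassen reduces 8 recursive multiplications to 7 at each level.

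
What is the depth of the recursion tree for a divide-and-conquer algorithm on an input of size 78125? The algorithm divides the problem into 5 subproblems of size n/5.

For divide and conquer with division factor 5:

Problem sizes at each level:
Level 0: 78125
Level 1: 15625
Level 2: 3125
Level 3: 625
Level 4: 125
Level 5: 25
Level 6: 5
Level 7: 1

The root is level 0 and the size-1 base case is level 7 (the tree spans levels 0 through 7, i.e. 8 levels counting the root), so the depth is the number of divisions: log_5(78125) = 7

The recursion tree depth is log_5(78125) = 7. At each level, the problem size is divided by 5, so it takes 7 divisions to reduce to a base case of size 1. The algorithm makes 5 recursive calls at each level.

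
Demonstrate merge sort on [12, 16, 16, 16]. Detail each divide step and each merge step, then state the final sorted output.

Merge sort trace:

Split: [12, 16, 16, 16] -> [12, 16] and [16, 16]
  Split: [12, 16] -> [12] and [16]
  Merge: [12] + [16] -> [12, 16]
  Split: [16, 16] -> [16] and [16]
  Merge: [16] + [16] -> [16, 16]
Merge: [12, 16] + [16, 16] -> [12, 16, 16, 16]

Final sorted array: [12, 16, 16, 16]

The merge sort proceeds by recursively splitting the array and merging sorted halves.
After all merges, the sorted array is [12, 16, 16, 16].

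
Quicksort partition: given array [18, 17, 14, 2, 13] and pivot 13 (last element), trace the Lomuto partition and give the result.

Lomuto partition with pivot = 13:

Initial array: [18, 17, 14, 2, 13]

arr[0]=18 > 13: no swap
arr[1]=17 > 13: no swap
arr[2]=14 > 13: no swap
arr[3]=2 <= 13: swap with position 0, array becomes [2, 17, 14, 18, 13]

Place pivot at position 1: [2, 13, 14, 18, 17]
Pivot position: 1

After partitioning with pivot 13, the array becomes [2, 13, 14, 18, 17]. The pivot is placed at index 1. All elements to the left of the pivot are <= 13, and all elements to the right are > 13.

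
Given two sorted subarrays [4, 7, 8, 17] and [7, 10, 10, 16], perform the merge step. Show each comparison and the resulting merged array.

Merging process:

Compare 4 vs 7: take 4 from left. Merged: [4]
Compare 7 vs 7: take 7 from left. Merged: [4, 7]
Compare 8 vs 7: take 7 from right. Merged: [4, 7, 7]
Compare 8 vs 10: take 8 from left. Merged: [4, 7, 7, 8]
Compare 17 vs 10: take 10 from right. Merged: [4, 7, 7, 8, 10]
Compare 17 vs 10: take 10 from right. Merged: [4, 7, 7, 8, 10, 10]
Compare 17 vs 16: take 16 from right. Merged: [4, 7, 7, 8, 10, 10, 16]
Append remaining from left: [17]. Merged: [4, 7, 7, 8, 10, 10, 16, 17]

Final merged array: [4, 7, 7, 8, 10, 10, 16, 17]
Total comparisons: 7

The merged array is [4, 7, 7, 8, 10, 10, 16, 17], requiring 7 comparisons. The merge step runs in O(n) time where n is the total number of elements.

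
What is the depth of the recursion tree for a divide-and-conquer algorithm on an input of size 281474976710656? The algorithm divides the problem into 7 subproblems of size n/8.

For divide and conquer with division factor 8:

Problem sizes at each level:
Level 0: 281474976710656
Level 1: 35184372088832
Level 2: 4398046511104
Level 3: 549755813888
Level 4: 68719476736
Level 5: 8589934592
Level 6: 1073741824
Level 7: 134217728
Level 8: 16777216
Level 9: 2097152
Level 10: 262144
Level 11: 32768
Level 12: 4096
Level 13: 512
Level 14: 64
Level 15: 8
Level 16: 1

The root is level 0 and the size-1 base case is level 16 (the tree spans levels 0 through 16, i.e. 17 levels counting the root), so the depth is the number of divisions: log_8(281474976710656) = 16

The recursion tree depth is log_8(281474976710656) = 16. At each level, the problem size is divided by 8, so it takes 16 divisions to reduce to a base case of size 1. The algorithm makes 7 recursive calls at each level.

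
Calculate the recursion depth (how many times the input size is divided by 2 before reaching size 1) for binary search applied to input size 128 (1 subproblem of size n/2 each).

For divide and conquer with division factor 2:

Problem sizes at each level:
Level 0: 128
Level 1: 64
Level 2: 32
Level 3: 16
Level 4: 8
Level 5: 4
Level 6: 2
Level 7: 1

The root is level 0 and the size-1 base case is level 7 (the tree spans levels 0 through 7, i.e. 8 levels counting the root), so the depth is the number of divisions: log_2(128) = 7

The recursion tree depth is log_2(128) = 7. At each level, the problem size is divided by 2, so it takes 7 divisions to reduce to a base case of size 1. The algorithm makes 1 recursive call at each level.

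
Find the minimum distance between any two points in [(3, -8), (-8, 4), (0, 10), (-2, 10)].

Computing all pairwise distances among 4 points:

d((3, -8), (-8, 4)) = 16.2788
d((3, -8), (0, 10)) = 18.2483
d((3, -8), (-2, 10)) = 18.6815
d((-8, 4), (0, 10)) = 10.0
d((-8, 4), (-2, 10)) = 8.4853
d((0, 10), (-2, 10)) = 2.0 <-- minimum

Closest pair: (0, 10) and (-2, 10) with distance 2.0

The closest pair is (0, 10) and (-2, 10) with Euclidean distance 2.0. For 4 points, brute-force pairwise comparison is shown above. For large n, the divide-and-conquer algorithm (sort by x, recurse on halves, check the dividing strip) achieves O(n log n).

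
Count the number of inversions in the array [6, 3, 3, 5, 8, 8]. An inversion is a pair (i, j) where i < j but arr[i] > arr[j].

Finding inversions in [6, 3, 3, 5, 8, 8]:

(0, 1): arr[0]=6 > arr[1]=3
(0, 2): arr[0]=6 > arr[2]=3
(0, 3): arr[0]=6 > arr[3]=5

Total inversions: 3

The array has 3 inversion(s): (0,1), (0,2), (0,3). Each pair (i,j) satisfies i < j and arr[i] > arr[j].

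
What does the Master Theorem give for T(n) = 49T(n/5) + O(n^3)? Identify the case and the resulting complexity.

Master Theorem for T(n) = 49T(n/5) + O(n^3):

a = 49, b = 5, c = 3
log_b(a) = log_5(49) = 2.4181

Case 3: c = 3 > log_5(49) = 2.4181
T(n) = O(n^3) = O(n^3)

For T(n) = 49T(n/5) + O(n^3): log_5(49) = 2.4181. This is Case 3 of the Master Theorem (c > log_b(a), work dominated by root), giving O(n^3).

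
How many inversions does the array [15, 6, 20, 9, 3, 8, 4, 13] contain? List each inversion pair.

Finding inversions in [15, 6, 20, 9, 3, 8, 4, 13]:

(0, 1): arr[0]=15 > arr[1]=6
(0, 3): arr[0]=15 > arr[3]=9
(0, 4): arr[0]=15 > arr[4]=3
(0, 5): arr[0]=15 > arr[5]=8
(0, 6): arr[0]=15 > arr[6]=4
(0, 7): arr[0]=15 > arr[7]=13
(1, 4): arr[1]=6 > arr[4]=3
(1, 6): arr[1]=6 > arr[6]=4
(2, 3): arr[2]=20 > arr[3]=9
(2, 4): arr[2]=20 > arr[4]=3
(2, 5): arr[2]=20 > arr[5]=8
(2, 6): arr[2]=20 > arr[6]=4
(2, 7): arr[2]=20 > arr[7]=13
(3, 4): arr[3]=9 > arr[4]=3
(3, 5): arr[3]=9 > arr[5]=8
(3, 6): arr[3]=9 > arr[6]=4
(5, 6): arr[5]=8 > arr[6]=4

Total inversions: 17

The array has 17 inversion(s): (0,1), (0,3), (0,4), (0,5), (0,6), (0,7), (1,4), (1,6), (2,3), (2,4), (2,5), (2,6), (2,7), (3,4), (3,5), (3,6), (5,6). Each pair (i,j) satisfies i < j and arr[i] > arr[j].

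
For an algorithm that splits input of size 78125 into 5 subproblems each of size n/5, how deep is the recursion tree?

For divide and conquer with division factor 5:

Problem sizes at each level:
Level 0: 78125
Level 1: 15625
Level 2: 3125
Level 3: 625
Level 4: 125
Level 5: 25
Level 6: 5
Level 7: 1

The root is level 0 and the size-1 base case is level 7 (the tree spans levels 0 through 7, i.e. 8 levels counting the root), so the depth is the number of divisions: log_5(78125) = 7

The recursion tree depth is log_5(78125) = 7. At each level, the problem size is divided by 5, so it takes 7 divisions to reduce to a base case of size 1. The algorithm makes 5 recursive calls at each level.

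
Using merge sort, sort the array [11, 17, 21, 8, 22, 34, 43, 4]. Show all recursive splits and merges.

Merge sort trace:

Split: [11, 17, 21, 8, 22, 34, 43, 4] -> [11, 17, 21, 8] and [22, 34, 43, 4]
  Split: [11, 17, 21, 8] -> [11, 17] and [21, 8]
    Split: [11, 17] -> [11] and [17]
    Merge: [11] + [17] -> [11, 17]
    Split: [21, 8] -> [21] and [8]
    Merge: [21] + [8] -> [8, 21]
  Merge: [11, 17] + [8, 21] -> [8, 11, 17, 21]
  Split: [22, 34, 43, 4] -> [22, 34] and [43, 4]
    Split: [22, 34] -> [22] and [34]
    Merge: [22] + [34] -> [22, 34]
    Split: [43, 4] -> [43] and [4]
    Merge: [43] + [4] -> [4, 43]
  Merge: [22, 34] + [4, 43] -> [4, 22, 34, 43]
Merge: [8, 11, 17, 21] + [4, 22, 34, 43] -> [4, 8, 11, 17, 21, 22, 34, 43]

Final sorted array: [4, 8, 11, 17, 21, 22, 34, 43]

The merge sort proceeds by recursively splitting the array and merging sorted halves.
After all merges, the sorted array is [4, 8, 11, 17, 21, 22, 34, 43].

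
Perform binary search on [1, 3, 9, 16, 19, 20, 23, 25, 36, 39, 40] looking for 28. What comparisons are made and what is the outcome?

Binary search for 28 in [1, 3, 9, 16, 19, 20, 23, 25, 36, 39, 40]:

lo=0, hi=10, mid=5, arr[mid]=20 -> 20 < 28, search right half
lo=6, hi=10, mid=8, arr[mid]=36 -> 36 > 28, search left half
lo=6, hi=7, mid=6, arr[mid]=23 -> 23 < 28, search right half
lo=7, hi=7, mid=7, arr[mid]=25 -> 25 < 28, search right half
lo=8 > hi=7, target 28 not found

Binary search determines that 28 is not in the array after 4 comparisons. The search space was exhausted without finding the target.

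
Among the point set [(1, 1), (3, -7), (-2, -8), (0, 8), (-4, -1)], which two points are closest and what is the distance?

Computing all pairwise distances among 5 points:

d((1, 1), (3, -7)) = 8.2462
d((1, 1), (-2, -8)) = 9.4868
d((1, 1), (0, 8)) = 7.0711
d((1, 1), (-4, -1)) = 5.3852
d((3, -7), (-2, -8)) = 5.099 <-- minimum
d((3, -7), (0, 8)) = 15.2971
d((3, -7), (-4, -1)) = 9.2195
d((-2, -8), (0, 8)) = 16.1245
d((-2, -8), (-4, -1)) = 7.2801
d((0, 8), (-4, -1)) = 9.8489

Closest pair: (3, -7) and (-2, -8) with distance 5.099

The closest pair is (3, -7) and (-2, -8) with Euclidean distance 5.099. For 5 points, brute-force pairwise comparison is shown above. For large n, the divide-and-conquer algorithm (sort by x, recurse on halves, check the dividing strip) achieves O(n log n).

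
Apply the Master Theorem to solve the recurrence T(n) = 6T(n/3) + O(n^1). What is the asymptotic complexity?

Master Theorem for T(n) = 6T(n/3) + O(n^1):

a = 6, b = 3, c = 1
log_b(a) = log_3(6) = 1.6309

Case 1: c = 1 < log_3(6) = 1.6309
T(n) = O(n^(log_3 6))

For T(n) = 6T(n/3) + O(n^1): log_3(6) = 1.6309. This is Case 1 of the Master Theorem (c < log_b(a), work dominated by leaves), giving O(n^(log_3 6)).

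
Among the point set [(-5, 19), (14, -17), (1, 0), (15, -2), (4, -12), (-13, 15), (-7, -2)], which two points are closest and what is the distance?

Computing all pairwise distances among 7 points:

d((-5, 19), (14, -17)) = 40.7063
d((-5, 19), (1, 0)) = 19.9249
d((-5, 19), (15, -2)) = 29.0
d((-5, 19), (4, -12)) = 32.28
d((-5, 19), (-13, 15)) = 8.9443
d((-5, 19), (-7, -2)) = 21.095
d((14, -17), (1, 0)) = 21.4009
d((14, -17), (15, -2)) = 15.0333
d((14, -17), (4, -12)) = 11.1803
d((14, -17), (-13, 15)) = 41.8688
d((14, -17), (-7, -2)) = 25.807
d((1, 0), (15, -2)) = 14.1421
d((1, 0), (4, -12)) = 12.3693
d((1, 0), (-13, 15)) = 20.5183
d((1, 0), (-7, -2)) = 8.2462 <-- minimum
d((15, -2), (4, -12)) = 14.8661
d((15, -2), (-13, 15)) = 32.7567
d((15, -2), (-7, -2)) = 22.0
d((4, -12), (-13, 15)) = 31.9061
d((4, -12), (-7, -2)) = 14.8661
d((-13, 15), (-7, -2)) = 18.0278

Closest pair: (1, 0) and (-7, -2) with distance 8.2462

The closest pair is (1, 0) and (-7, -2) with Euclidean distance 8.2462. For 7 points, brute-force pairwise comparison is shown above. For large n, the divide-and-conquer algorithm (sort by x, recurse on halves, check the dividing strip) achieves O(n log n).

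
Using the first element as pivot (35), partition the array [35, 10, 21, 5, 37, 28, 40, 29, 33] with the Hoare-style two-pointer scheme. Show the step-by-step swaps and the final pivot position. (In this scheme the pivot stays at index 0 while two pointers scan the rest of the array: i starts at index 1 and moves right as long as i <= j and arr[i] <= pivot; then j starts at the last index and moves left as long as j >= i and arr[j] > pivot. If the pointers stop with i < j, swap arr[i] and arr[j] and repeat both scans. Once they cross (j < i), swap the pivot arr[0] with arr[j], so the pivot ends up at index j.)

Hoare-style two-pointer partition with pivot = 35:

Initial array: [35, 10, 21, 5, 37, 28, 40, 29, 33]

Pointers start at i = 1, j = 8.
i stops at index 4 (arr[4]=37 > 35), j stops at index 8 (arr[8]=33 <= 35): swap arr[4] and arr[8], array becomes [35, 10, 21, 5, 33, 28, 40, 29, 37]
i stops at index 6 (arr[6]=40 > 35), j stops at index 7 (arr[7]=29 <= 35): swap arr[6] and arr[7], array becomes [35, 10, 21, 5, 33, 28, 29, 40, 37]
i ends at 7, j ends at 6: the pointers have crossed (j < i), so scanning stops.

Swap pivot arr[0] with arr[6] to place pivot at position 6: [29, 10, 21, 5, 33, 28, 35, 40, 37]
Pivot position: 6

After partitioning with pivot 35, the array becomes [29, 10, 21, 5, 33, 28, 35, 40, 37]. The pivot is placed at index 6. All elements to the left of the pivot are <= 35, and all elements to the right are > 35.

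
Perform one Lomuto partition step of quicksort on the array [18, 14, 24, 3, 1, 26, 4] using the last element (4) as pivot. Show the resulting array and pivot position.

Lomuto partition with pivot = 4:

Initial array: [18, 14, 24, 3, 1, 26, 4]

arr[0]=18 > 4: no swap
arr[1]=14 > 4: no swap
arr[2]=24 > 4: no swap
arr[3]=3 <= 4: swap with position 0, array becomes [3, 14, 24, 18, 1, 26, 4]
arr[4]=1 <= 4: swap with position 1, array becomes [3, 1, 24, 18, 14, 26, 4]
arr[5]=26 > 4: no swap

Place pivot at position 2: [3, 1, 4, 18, 14, 26, 24]
Pivot position: 2

After partitioning with pivot 4, the array becomes [3, 1, 4, 18, 14, 26, 24]. The pivot is placed at index 2. All elements to the left of the pivot are <= 4, and all elements to the right are > 4.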